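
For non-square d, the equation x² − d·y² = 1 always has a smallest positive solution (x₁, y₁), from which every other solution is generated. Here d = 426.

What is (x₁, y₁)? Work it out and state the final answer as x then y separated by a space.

88751 4300

d=426: √d = [20; 1,1,1,3,2,6,2,3,1,1,1,40] (ℓ=12, even), read p_11/q_11
k=0  a_k=20  p_k/q_k = 20/1
k=1  a_k=1  p_k/q_k = 21/1
k=2  a_k=1  p_k/q_k = 41/2
…
k=4  a_k=3  p_k/q_k = 227/11
k=5  a_k=2  p_k/q_k = 516/25
…
k=8  a_k=3  p_k/q_k = 24809/1202
k=9  a_k=1  p_k/q_k = 31971/1549
k=10  a_k=1  p_k/q_k = 56780/2751
k=11  a_k=1  p_k/q_k = 88751/4300
→ (88751, 4300).  Check: 88751²=7876740001, 426·4300²=7876740000, difference 1.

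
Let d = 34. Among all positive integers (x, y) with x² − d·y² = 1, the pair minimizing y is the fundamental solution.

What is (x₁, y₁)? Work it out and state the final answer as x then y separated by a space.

√34 = [5; 1,4,1,10, …], period ℓ=4 (even) → k=3
step 0: (5, 1)  from 5·(1,0) + (0,1)
…
step 2: (29, 5)  from 4·(6,1) + (5,1)
step 3: (35, 6)  from 1·(29,5) + (6,1)
→ (35, 6).  Check: 35²=1225, 34·6²=1224, difference 1.

35 6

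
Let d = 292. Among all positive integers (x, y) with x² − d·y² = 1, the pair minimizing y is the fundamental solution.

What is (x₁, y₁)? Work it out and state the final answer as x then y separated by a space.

[17; 11,2,1,3,8,3,1,2,11,34] for √292; ℓ=10 ⇒ convergent index 9
a_0=17:  p_0=17·1+0=17,  q_0=17·0+1=1
a_1=11:  p_1=11·17+1=188,  q_1=11·1+0=11
a_2=2:  p_2=2·188+17=393,  q_2=2·11+1=23
…
a_6=3:  p_6=3·17669+2136=55143,  q_6=3·1034+125=3227
…
a_8=2:  p_8=2·72812+55143=200767,  q_8=2·4261+3227=11749
a_9=11:  p_9=11·200767+72812=2281249,  q_9=11·11749+4261=133500
fundamental: x₁=2281249, y₁=133500  (since 5204097000001 − 292·17822250000 = 1)

2281249 133500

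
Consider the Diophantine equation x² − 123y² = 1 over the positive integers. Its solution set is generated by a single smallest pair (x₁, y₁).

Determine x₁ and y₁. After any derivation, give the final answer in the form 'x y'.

[11; 11,22] for √123; ℓ=2 ⇒ convergent index 1
k=0  a_k=11  p_k/q_k = 11/1
k=1  a_k=11  p_k/q_k = 122/11
(x₁, y₁) = (122, 11);  122² − 123·11² = 1 ✓

122 11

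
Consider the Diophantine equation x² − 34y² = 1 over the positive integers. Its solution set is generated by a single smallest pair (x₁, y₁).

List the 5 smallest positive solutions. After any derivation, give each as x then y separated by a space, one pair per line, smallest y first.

35 6
2449 420
171395 29394
11995201 2057160
839492675 143971806

√34 → a₀=5, period (1,4,1,10); ℓ=4 even so k=3
step 0: (5, 1)  from 5·(1,0) + (0,1)
step 1: (6, 1)  from 1·(5,1) + (1,0)
step 2: (29, 5)  from 4·(6,1) + (5,1)
step 3: (35, 6)  from 1·(29,5) + (6,1)
(x₁, y₁) = (35, 6);  35² − 34·6² = 1 ✓
(35+6√34)^2 = 2449 + 420√34
(35+6√34)^3 = 171395 + 29394√34
(35+6√34)^4 = 11995201 + 2057160√34
(35+6√34)^5 = 839492675 + 143971806√34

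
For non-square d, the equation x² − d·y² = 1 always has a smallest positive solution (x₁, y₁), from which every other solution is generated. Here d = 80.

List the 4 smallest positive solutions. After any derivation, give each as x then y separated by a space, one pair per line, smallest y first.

9 1
161 18
2889 323
51841 5796

d=80: √d = [8; 1,16] (ℓ=2, even), read p_1/q_1
a_0=8:  p_0=8·1+0=8,  q_0=8·0+1=1
a_1=1:  p_1=1·8+1=9,  q_1=1·1+0=1
→ (9, 1).  Check: 9²=81, 80·1²=80, difference 1.
k=2:  x_2 = 9·9+80·1·1 = 161,  y_2 = 9·1+1·9 = 18
k=3:  x_3 = 9·161+80·1·18 = 2889,  y_3 = 9·18+1·161 = 323
k=4:  x_4 = 9·2889+80·1·323 = 51841,  y_4 = 9·323+1·2889 = 5796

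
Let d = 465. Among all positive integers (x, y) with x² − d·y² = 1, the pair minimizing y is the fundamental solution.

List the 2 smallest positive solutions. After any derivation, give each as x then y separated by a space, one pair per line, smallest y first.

15871 736
503777281 23362112

d=465: √d = [21; 1,1,3,2,2,2,3,1,1,42] (ℓ=10, even), read p_9/q_9
i=0: a=21 ⇒ p=21, q=1
…
i=2: a=1 ⇒ p=43, q=2
i=3: a=3 ⇒ p=151, q=7
i=4: a=2 ⇒ p=345, q=16
…
i=7: a=3 ⇒ p=6922, q=321
i=8: a=1 ⇒ p=8949, q=415
i=9: a=1 ⇒ p=15871, q=736
→ (15871, 736).  Check: 15871²=251888641, 465·736²=251888640, difference 1.
(x_2, y_2) = (15871·15871 + 465·736·736, 15871·736 + 736·15871) = (503777281, 23362112)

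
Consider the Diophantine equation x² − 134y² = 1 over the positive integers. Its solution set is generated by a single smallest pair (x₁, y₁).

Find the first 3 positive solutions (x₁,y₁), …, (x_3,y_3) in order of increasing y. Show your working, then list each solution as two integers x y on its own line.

145925 12606
42588211249 3679061100
12429369452874725 1073733982022394

√134 → a₀=11, period (1,1,2,1,3,…,1,1,22); ℓ=14 even so k=13
step 0: (11, 1)  from 11·(1,0) + (0,1)
step 1: (12, 1)  from 1·(11,1) + (1,0)
step 2: (23, 2)  from 1·(12,1) + (11,1)
step 3: (58, 5)  from 2·(23,2) + (12,1)
…
step 5: (301, 26)  from 3·(81,7) + (58,5)
step 6: (382, 33)  from 1·(301,26) + (81,7)
…
step 8: (4503, 389)  from 1·(4121,356) + (382,33)
step 9: (17630, 1523)  from 3·(4503,389) + (4121,356)
step 10: (22133, 1912)  from 1·(17630,1523) + (4503,389)
step 11: (61896, 5347)  from 2·(22133,1912) + (17630,1523)
step 12: (84029, 7259)  from 1·(61896,5347) + (22133,1912)
step 13: (145925, 12606)  from 1·(84029,7259) + (61896,5347)
(x₁, y₁) = (145925, 12606);  145925² − 134·12606² = 1 ✓
(x_2, y_2) = (145925·145925 + 134·12606·12606, 145925·12606 + 12606·145925) = (42588211249, 3679061100)
(x_3, y_3) = (145925·42588211249 + 134·12606·3679061100, 145925·3679061100 + 12606·42588211249) = (12429369452874725, 1073733982022394)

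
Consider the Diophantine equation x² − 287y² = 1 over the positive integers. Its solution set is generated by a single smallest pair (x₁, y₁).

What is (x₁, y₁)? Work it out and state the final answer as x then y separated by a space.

288 17

√287 → a₀=16, period (1,15,1,32); ℓ=4 even so k=3
a_0=16:  p_0=16·1+0=16,  q_0=16·0+1=1
…
a_2=15:  p_2=15·17+16=271,  q_2=15·1+1=16
a_3=1:  p_3=1·271+17=288,  q_3=1·16+1=17
(x₁, y₁) = (288, 17);  288² − 287·17² = 1 ✓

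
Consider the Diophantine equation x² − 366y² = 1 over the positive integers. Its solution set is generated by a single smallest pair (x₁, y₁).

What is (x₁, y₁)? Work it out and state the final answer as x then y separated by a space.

√366 → a₀=19, period (7,1,1,1,2,12,2,1,1,1,7,38); ℓ=12 even so k=11
a_0=19:  p_0=19·1+0=19,  q_0=19·0+1=1
…
a_3=1:  p_3=1·153+134=287,  q_3=1·8+7=15
a_4=1:  p_4=1·287+153=440,  q_4=1·15+8=23
a_5=2:  p_5=2·440+287=1167,  q_5=2·23+15=61
…
a_7=2:  p_7=2·14444+1167=30055,  q_7=2·755+61=1571
a_8=1:  p_8=1·30055+14444=44499,  q_8=1·1571+755=2326
…
a_10=1:  p_10=1·74554+44499=119053,  q_10=1·3897+2326=6223
a_11=7:  p_11=7·119053+74554=907925,  q_11=7·6223+3897=47458
(x₁, y₁) = (907925, 47458);  907925² − 366·47458² = 1 ✓

907925 47458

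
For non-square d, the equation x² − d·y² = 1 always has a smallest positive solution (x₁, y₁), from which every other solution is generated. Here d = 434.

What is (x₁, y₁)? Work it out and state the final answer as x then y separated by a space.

125 6

[20; 1,4,1,40] for √434; ℓ=4 ⇒ convergent index 3
step 0: (20, 1)  from 20·(1,0) + (0,1)
step 1: (21, 1)  from 1·(20,1) + (1,0)
step 2: (104, 5)  from 4·(21,1) + (20,1)
step 3: (125, 6)  from 1·(104,5) + (21,1)
(x₁, y₁) = (125, 6);  125² − 434·6² = 1 ✓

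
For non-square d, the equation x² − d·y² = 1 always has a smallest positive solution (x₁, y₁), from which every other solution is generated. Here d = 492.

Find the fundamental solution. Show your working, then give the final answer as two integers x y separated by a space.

√492 = [22; 5,1,1,10,1,1,5,44, …], period ℓ=8 (even) → k=7
step 0: (22, 1)  from 22·(1,0) + (0,1)
…
step 2: (133, 6)  from 1·(111,5) + (22,1)
…
step 6: (5390, 243)  from 1·(2817,127) + (2573,116)
step 7: (29767, 1342)  from 5·(5390,243) + (2817,127)
→ (29767, 1342).  Check: 29767²=886074289, 492·1342²=886074288, difference 1.

29767 1342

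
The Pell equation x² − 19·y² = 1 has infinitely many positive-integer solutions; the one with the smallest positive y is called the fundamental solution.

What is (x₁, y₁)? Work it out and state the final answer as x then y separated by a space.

170 39

√19 → a₀=4, period (2,1,3,1,2,8); ℓ=6 even so k=5
k=0  a_k=4  p_k/q_k = 4/1
k=1  a_k=2  p_k/q_k = 9/2
…
k=3  a_k=3  p_k/q_k = 48/11
k=4  a_k=1  p_k/q_k = 61/14
k=5  a_k=2  p_k/q_k = 170/39
(x₁, y₁) = (170, 39);  170² − 19·39² = 1 ✓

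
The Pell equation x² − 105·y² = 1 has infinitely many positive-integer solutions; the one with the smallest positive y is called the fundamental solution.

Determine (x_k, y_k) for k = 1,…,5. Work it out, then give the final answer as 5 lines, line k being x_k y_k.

√105 → a₀=10, period (4,20); ℓ=2 even so k=1
k=0  a_k=10  p_k/q_k = 10/1
k=1  a_k=4  p_k/q_k = 41/4
(x₁, y₁) = (41, 4);  41² − 105·4² = 1 ✓
k=2:  x_2 = 41·41+105·4·4 = 3361,  y_2 = 41·4+4·41 = 328
k=3:  x_3 = 41·3361+105·4·328 = 275561,  y_3 = 41·328+4·3361 = 26892
k=4:  x_4 = 41·275561+105·4·26892 = 22592641,  y_4 = 41·26892+4·275561 = 2204816
k=5:  x_5 = 41·22592641+105·4·2204816 = 1852321001,  y_5 = 41·2204816+4·22592641 = 180768020

41 4
3361 328
275561 26892
22592641 2204816
1852321001 180768020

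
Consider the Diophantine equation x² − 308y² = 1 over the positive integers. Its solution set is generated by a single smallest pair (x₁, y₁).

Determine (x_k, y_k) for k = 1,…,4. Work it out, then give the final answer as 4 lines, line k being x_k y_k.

351 20
246401 14040
172973151 9856060
121426905601 6918940080

d=308: √d = [17; 1,1,4,1,1,34] (ℓ=6, even), read p_5/q_5
a_0=17:  p_0=17·1+0=17,  q_0=17·0+1=1
a_1=1:  p_1=1·17+1=18,  q_1=1·1+0=1
a_2=1:  p_2=1·18+17=35,  q_2=1·1+1=2
a_3=4:  p_3=4·35+18=158,  q_3=4·2+1=9
a_4=1:  p_4=1·158+35=193,  q_4=1·9+2=11
a_5=1:  p_5=1·193+158=351,  q_5=1·11+9=20
→ (351, 20).  Check: 351²=123201, 308·20²=123200, difference 1.
(351+20√308)^2 = 246401 + 14040√308
(351+20√308)^3 = 172973151 + 9856060√308
(351+20√308)^4 = 121426905601 + 6918940080√308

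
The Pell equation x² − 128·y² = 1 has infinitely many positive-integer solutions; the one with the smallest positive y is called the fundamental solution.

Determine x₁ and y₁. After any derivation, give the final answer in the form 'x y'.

√128 = [11; 3,5,3,22, …], period ℓ=4 (even) → k=3
step 0: (11, 1)  from 11·(1,0) + (0,1)
step 1: (34, 3)  from 3·(11,1) + (1,0)
step 2: (181, 16)  from 5·(34,3) + (11,1)
step 3: (577, 51)  from 3·(181,16) + (34,3)
→ (577, 51).  Check: 577²=332929, 128·51²=332928, difference 1.

577 51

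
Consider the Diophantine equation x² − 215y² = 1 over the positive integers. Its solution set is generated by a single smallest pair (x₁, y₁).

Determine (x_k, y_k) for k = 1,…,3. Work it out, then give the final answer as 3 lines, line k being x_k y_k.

√215 = [14; 1,1,1,28, …], period ℓ=4 (even) → k=3
step 0: (14, 1)  from 14·(1,0) + (0,1)
step 1: (15, 1)  from 1·(14,1) + (1,0)
step 2: (29, 2)  from 1·(15,1) + (14,1)
step 3: (44, 3)  from 1·(29,2) + (15,1)
fundamental: x₁=44, y₁=3  (since 1936 − 215·9 = 1)
(44+3√215)^2 = 3871 + 264√215
(44+3√215)^3 = 340604 + 23229√215

44 3
3871 264
340604 23229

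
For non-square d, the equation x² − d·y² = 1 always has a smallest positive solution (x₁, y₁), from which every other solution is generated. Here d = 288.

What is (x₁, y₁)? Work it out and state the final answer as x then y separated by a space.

[16; 1,32] for √288; ℓ=2 ⇒ convergent index 1
step 0: (16, 1)  from 16·(1,0) + (0,1)
step 1: (17, 1)  from 1·(16,1) + (1,0)
(x₁, y₁) = (17, 1);  17² − 288·1² = 1 ✓

17 1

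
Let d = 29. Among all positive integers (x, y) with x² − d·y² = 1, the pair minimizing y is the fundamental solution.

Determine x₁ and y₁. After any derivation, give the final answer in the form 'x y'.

9801 1820

[5; 2,1,1,2,10] for √29; ℓ=5 ⇒ convergent index 9
a_0=5:  p_0=5·1+0=5,  q_0=5·0+1=1
…
a_3=1:  p_3=1·16+11=27,  q_3=1·3+2=5
a_4=2:  p_4=2·27+16=70,  q_4=2·5+3=13
a_5=10:  p_5=10·70+27=727,  q_5=10·13+5=135
…
a_8=1:  p_8=1·2251+1524=3775,  q_8=1·418+283=701
a_9=2:  p_9=2·3775+2251=9801,  q_9=2·701+418=1820
(x₁, y₁) = (9801, 1820);  9801² − 29·1820² = 1 ✓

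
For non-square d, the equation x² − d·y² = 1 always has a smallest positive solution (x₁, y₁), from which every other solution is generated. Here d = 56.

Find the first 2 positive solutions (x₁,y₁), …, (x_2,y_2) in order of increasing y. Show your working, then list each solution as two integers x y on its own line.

15 2
449 60

[7; 2,14] for √56; ℓ=2 ⇒ convergent index 1
i=0: a=7 ⇒ p=7, q=1
i=1: a=2 ⇒ p=15, q=2
(x₁, y₁) = (15, 2);  15² − 56·2² = 1 ✓
(x_2, y_2) = (15·15 + 56·2·2, 15·2 + 2·15) = (449, 60)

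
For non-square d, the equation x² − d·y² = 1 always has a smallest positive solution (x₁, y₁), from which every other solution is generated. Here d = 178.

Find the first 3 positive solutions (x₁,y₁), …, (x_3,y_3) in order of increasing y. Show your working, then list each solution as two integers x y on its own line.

[13; 2,1,12,1,2,26] for √178; ℓ=6 ⇒ convergent index 5
a_0=13:  p_0=13·1+0=13,  q_0=13·0+1=1
…
a_2=1:  p_2=1·27+13=40,  q_2=1·2+1=3
…
a_4=1:  p_4=1·507+40=547,  q_4=1·38+3=41
a_5=2:  p_5=2·547+507=1601,  q_5=2·41+38=120
(x₁, y₁) = (1601, 120);  1601² − 178·120² = 1 ✓
n=2: (1601,120)∘(1601,120) = (1601·1601+178·120·120, 1601·120+120·1601) = (5126401,384240)
n=3: (5126401,384240)∘(1601,120) = (1601·5126401+178·120·384240, 1601·384240+120·5126401) = (16414734401,1230336360)

1601 120
5126401 384240
16414734401 1230336360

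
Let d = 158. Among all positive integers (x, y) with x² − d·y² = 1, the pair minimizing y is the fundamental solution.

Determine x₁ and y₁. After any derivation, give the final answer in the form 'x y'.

7743 616

d=158: √d = [12; 1,1,3,12,3,1,1,24] (ℓ=8, even), read p_7/q_7
k=0  a_k=12  p_k/q_k = 12/1
…
k=2  a_k=1  p_k/q_k = 25/2
k=3  a_k=3  p_k/q_k = 88/7
…
k=6  a_k=1  p_k/q_k = 4412/351
k=7  a_k=1  p_k/q_k = 7743/616
fundamental: x₁=7743, y₁=616  (since 59954049 − 158·379456 = 1)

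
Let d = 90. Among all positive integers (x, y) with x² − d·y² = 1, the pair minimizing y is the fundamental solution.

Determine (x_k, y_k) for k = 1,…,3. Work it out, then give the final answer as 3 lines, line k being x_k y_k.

√90 → a₀=9, period (2,18); ℓ=2 even so k=1
a_0=9:  p_0=9·1+0=9,  q_0=9·0+1=1
a_1=2:  p_1=2·9+1=19,  q_1=2·1+0=2
→ (19, 2).  Check: 19²=361, 90·2²=360, difference 1.
(x_2, y_2) = (19·19 + 90·2·2, 19·2 + 2·19) = (721, 76)
(x_3, y_3) = (19·721 + 90·2·76, 19·76 + 2·721) = (27379, 2886)

19 2
721 76
27379 2886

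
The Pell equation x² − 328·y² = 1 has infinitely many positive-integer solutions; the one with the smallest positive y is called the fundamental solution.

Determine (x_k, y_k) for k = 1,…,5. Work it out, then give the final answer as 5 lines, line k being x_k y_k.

d=328: √d = [18; 9,36] (ℓ=2, even), read p_1/q_1
k=0  a_k=18  p_k/q_k = 18/1
k=1  a_k=9  p_k/q_k = 163/9
fundamental: x₁=163, y₁=9  (since 26569 − 328·81 = 1)
k=2:  x_2 = 163·163+328·9·9 = 53137,  y_2 = 163·9+9·163 = 2934
k=3:  x_3 = 163·53137+328·9·2934 = 17322499,  y_3 = 163·2934+9·53137 = 956475
k=4:  x_4 = 163·17322499+328·9·956475 = 5647081537,  y_4 = 163·956475+9·17322499 = 311807916
k=5:  x_5 = 163·5647081537+328·9·311807916 = 1840931258563,  y_5 = 163·311807916+9·5647081537 = 101648424141

163 9
53137 2934
17322499 956475
5647081537 311807916
1840931258563 101648424141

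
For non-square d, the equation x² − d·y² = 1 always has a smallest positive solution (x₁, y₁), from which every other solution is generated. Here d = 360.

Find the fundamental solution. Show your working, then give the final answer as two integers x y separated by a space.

19 1

√360 = [18; 1,36, …], period ℓ=2 (even) → k=1
step 0: (18, 1)  from 18·(1,0) + (0,1)
step 1: (19, 1)  from 1·(18,1) + (1,0)
fundamental: x₁=19, y₁=1  (since 361 − 360·1 = 1)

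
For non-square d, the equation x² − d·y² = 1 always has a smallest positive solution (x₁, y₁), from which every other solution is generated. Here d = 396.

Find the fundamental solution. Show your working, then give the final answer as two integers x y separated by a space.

199 10

√396 → a₀=19, period (1,8,1,38); ℓ=4 even so k=3
step 0: (19, 1)  from 19·(1,0) + (0,1)
…
step 2: (179, 9)  from 8·(20,1) + (19,1)
step 3: (199, 10)  from 1·(179,9) + (20,1)
(x₁, y₁) = (199, 10);  199² − 396·10² = 1 ✓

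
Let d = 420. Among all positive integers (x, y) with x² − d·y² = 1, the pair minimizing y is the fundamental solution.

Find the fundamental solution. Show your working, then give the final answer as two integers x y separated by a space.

41 2

√420 = [20; 2,40, …], period ℓ=2 (even) → k=1
step 0: (20, 1)  from 20·(1,0) + (0,1)
step 1: (41, 2)  from 2·(20,1) + (1,0)
fundamental: x₁=41, y₁=2  (since 1681 − 420·4 = 1)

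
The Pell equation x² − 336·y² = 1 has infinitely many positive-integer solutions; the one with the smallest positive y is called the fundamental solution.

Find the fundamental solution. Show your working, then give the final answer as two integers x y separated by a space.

√336 → a₀=18, period (3,36); ℓ=2 even so k=1
a_0=18:  p_0=18·1+0=18,  q_0=18·0+1=1
a_1=3:  p_1=3·18+1=55,  q_1=3·1+0=3
→ (55, 3).  Check: 55²=3025, 336·3²=3024, difference 1.

55 3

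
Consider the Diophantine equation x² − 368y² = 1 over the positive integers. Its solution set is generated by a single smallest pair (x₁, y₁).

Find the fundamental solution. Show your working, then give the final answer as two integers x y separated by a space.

d=368: √d = [19; 5,2,5,38] (ℓ=4, even), read p_3/q_3
k=0  a_k=19  p_k/q_k = 19/1
k=1  a_k=5  p_k/q_k = 96/5
k=2  a_k=2  p_k/q_k = 211/11
k=3  a_k=5  p_k/q_k = 1151/60
fundamental: x₁=1151, y₁=60  (since 1324801 − 368·3600 = 1)

1151 60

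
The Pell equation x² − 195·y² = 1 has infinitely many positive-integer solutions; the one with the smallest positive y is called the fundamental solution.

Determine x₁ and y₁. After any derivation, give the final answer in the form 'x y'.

d=195: √d = [13; 1,26] (ℓ=2, even), read p_1/q_1
k=0  a_k=13  p_k/q_k = 13/1
k=1  a_k=1  p_k/q_k = 14/1
→ (14, 1).  Check: 14²=196, 195·1²=195, difference 1.

14 1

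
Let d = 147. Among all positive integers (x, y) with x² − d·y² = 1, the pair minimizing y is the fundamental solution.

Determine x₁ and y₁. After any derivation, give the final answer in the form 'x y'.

97 8

√147 = [12; 8,24, …], period ℓ=2 (even) → k=1
k=0  a_k=12  p_k/q_k = 12/1
k=1  a_k=8  p_k/q_k = 97/8
→ (97, 8).  Check: 97²=9409, 147·8²=9408, difference 1.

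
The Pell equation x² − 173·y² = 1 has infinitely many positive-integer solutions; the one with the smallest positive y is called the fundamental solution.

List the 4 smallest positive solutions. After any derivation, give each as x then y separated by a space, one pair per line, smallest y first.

2499849 190060
12498490045601 950242601880
62488675684008728649 4750926036134042180
312424506839974574118902401 23753195401006348176659760

√173 → a₀=13, period (6,1,1,6,26); ℓ=5 odd so k=9
a_0=13:  p_0=13·1+0=13,  q_0=13·0+1=1
a_1=6:  p_1=6·13+1=79,  q_1=6·1+0=6
…
a_3=1:  p_3=1·92+79=171,  q_3=1·7+6=13
…
a_5=26:  p_5=26·1118+171=29239,  q_5=26·85+13=2223
a_6=6:  p_6=6·29239+1118=176552,  q_6=6·2223+85=13423
a_7=1:  p_7=1·176552+29239=205791,  q_7=1·13423+2223=15646
a_8=1:  p_8=1·205791+176552=382343,  q_8=1·15646+13423=29069
a_9=6:  p_9=6·382343+205791=2499849,  q_9=6·29069+15646=190060
→ (2499849, 190060).  Check: 2499849²=6249245022801, 173·190060²=6249245022800, difference 1.
n=2: (2499849,190060)∘(2499849,190060) = (2499849·2499849+173·190060·190060, 2499849·190060+190060·2499849) = (12498490045601,950242601880)
n=3: (12498490045601,950242601880)∘(2499849,190060) = (2499849·12498490045601+173·190060·950242601880, 2499849·950242601880+190060·12498490045601) = (62488675684008728649,4750926036134042180)
n=4: (62488675684008728649,4750926036134042180)∘(2499849,190060) = (2499849·62488675684008728649+173·190060·4750926036134042180, 2499849·4750926036134042180+190060·62488675684008728649) = (312424506839974574118902401,23753195401006348176659760)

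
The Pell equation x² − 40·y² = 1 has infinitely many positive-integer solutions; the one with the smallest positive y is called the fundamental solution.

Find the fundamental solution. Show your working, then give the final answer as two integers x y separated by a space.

19 3

√40 = [6; 3,12, …], period ℓ=2 (even) → k=1
a_0=6:  p_0=6·1+0=6,  q_0=6·0+1=1
a_1=3:  p_1=3·6+1=19,  q_1=3·1+0=3
(x₁, y₁) = (19, 3);  19² − 40·3² = 1 ✓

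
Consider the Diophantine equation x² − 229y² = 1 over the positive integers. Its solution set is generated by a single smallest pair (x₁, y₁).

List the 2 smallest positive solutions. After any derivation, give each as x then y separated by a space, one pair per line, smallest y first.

5848201 386460
68402909872801 4520191516920

√229 = [15; 7,1,1,7,30, …], period ℓ=5 (odd) → k=9
a_0=15:  p_0=15·1+0=15,  q_0=15·0+1=1
a_1=7:  p_1=7·15+1=106,  q_1=7·1+0=7
…
a_5=30:  p_5=30·1710+227=51527,  q_5=30·113+15=3405
a_6=7:  p_6=7·51527+1710=362399,  q_6=7·3405+113=23948
…
a_8=1:  p_8=1·413926+362399=776325,  q_8=1·27353+23948=51301
a_9=7:  p_9=7·776325+413926=5848201,  q_9=7·51301+27353=386460
fundamental: x₁=5848201, y₁=386460  (since 34201454936401 − 229·149351331600 = 1)
k=2:  x_2 = 5848201·5848201+229·386460·386460 = 68402909872801,  y_2 = 5848201·386460+386460·5848201 = 4520191516920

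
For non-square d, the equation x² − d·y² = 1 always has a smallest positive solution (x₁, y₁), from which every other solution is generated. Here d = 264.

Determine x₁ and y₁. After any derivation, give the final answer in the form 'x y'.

65 4

[16; 4,32] for √264; ℓ=2 ⇒ convergent index 1
i=0: a=16 ⇒ p=16, q=1
i=1: a=4 ⇒ p=65, q=4
fundamental: x₁=65, y₁=4  (since 4225 − 264·16 = 1)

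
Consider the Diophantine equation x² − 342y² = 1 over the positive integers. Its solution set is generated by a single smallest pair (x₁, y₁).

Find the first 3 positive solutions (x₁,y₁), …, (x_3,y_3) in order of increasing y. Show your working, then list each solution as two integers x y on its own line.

37 2
2737 148
202501 10950

[18; 2,36] for √342; ℓ=2 ⇒ convergent index 1
i=0: a=18 ⇒ p=18, q=1
i=1: a=2 ⇒ p=37, q=2
fundamental: x₁=37, y₁=2  (since 1369 − 342·4 = 1)
k=2:  x_2 = 37·37+342·2·2 = 2737,  y_2 = 37·2+2·37 = 148
k=3:  x_3 = 37·2737+342·2·148 = 202501,  y_3 = 37·148+2·2737 = 10950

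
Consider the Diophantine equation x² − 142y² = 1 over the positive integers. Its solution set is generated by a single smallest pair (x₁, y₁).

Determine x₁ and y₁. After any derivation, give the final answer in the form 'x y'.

√142 = [11; 1,10,1,22, …], period ℓ=4 (even) → k=3
step 0: (11, 1)  from 11·(1,0) + (0,1)
step 1: (12, 1)  from 1·(11,1) + (1,0)
step 2: (131, 11)  from 10·(12,1) + (11,1)
step 3: (143, 12)  from 1·(131,11) + (12,1)
fundamental: x₁=143, y₁=12  (since 20449 − 142·144 = 1)

143 12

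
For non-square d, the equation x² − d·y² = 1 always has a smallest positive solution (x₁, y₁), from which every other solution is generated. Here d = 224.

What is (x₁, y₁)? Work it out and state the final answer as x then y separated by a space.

15 1

d=224: √d = [14; 1,28] (ℓ=2, even), read p_1/q_1
k=0  a_k=14  p_k/q_k = 14/1
k=1  a_k=1  p_k/q_k = 15/1
(x₁, y₁) = (15, 1);  15² − 224·1² = 1 ✓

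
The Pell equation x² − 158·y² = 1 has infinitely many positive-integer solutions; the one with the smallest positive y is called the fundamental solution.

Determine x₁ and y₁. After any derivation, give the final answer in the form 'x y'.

√158 = [12; 1,1,3,12,3,1,1,24, …], period ℓ=8 (even) → k=7
step 0: (12, 1)  from 12·(1,0) + (0,1)
step 1: (13, 1)  from 1·(12,1) + (1,0)
step 2: (25, 2)  from 1·(13,1) + (12,1)
step 3: (88, 7)  from 3·(25,2) + (13,1)
step 4: (1081, 86)  from 12·(88,7) + (25,2)
step 5: (3331, 265)  from 3·(1081,86) + (88,7)
step 6: (4412, 351)  from 1·(3331,265) + (1081,86)
step 7: (7743, 616)  from 1·(4412,351) + (3331,265)
fundamental: x₁=7743, y₁=616  (since 59954049 − 158·379456 = 1)

7743 616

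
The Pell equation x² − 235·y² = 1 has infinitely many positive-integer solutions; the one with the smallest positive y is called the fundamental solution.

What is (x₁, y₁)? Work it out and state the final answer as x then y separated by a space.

46 3

[15; 3,30] for √235; ℓ=2 ⇒ convergent index 1
step 0: (15, 1)  from 15·(1,0) + (0,1)
step 1: (46, 3)  from 3·(15,1) + (1,0)
(x₁, y₁) = (46, 3);  46² − 235·3² = 1 ✓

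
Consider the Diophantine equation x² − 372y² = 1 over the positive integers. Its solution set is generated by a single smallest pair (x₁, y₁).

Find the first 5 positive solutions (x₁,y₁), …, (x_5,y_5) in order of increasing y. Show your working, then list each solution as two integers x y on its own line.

√372 = [19; 3,2,12,2,3,38, …], period ℓ=6 (even) → k=5
k=0  a_k=19  p_k/q_k = 19/1
…
k=4  a_k=2  p_k/q_k = 3491/181
k=5  a_k=3  p_k/q_k = 12151/630
(x₁, y₁) = (12151, 630);  12151² − 372·630² = 1 ✓
(12151+630√372)^2 = 295293601 + 15310260√372
(12151+630√372)^3 = 7176225079351 + 372069937890√372
(12151+630√372)^4 = 174396621583094401 + 9042043615292520√372
(12151+630√372)^5 = 4238186690536135053751 + 219739743566768883150√372

12151 630
295293601 15310260
7176225079351 372069937890
174396621583094401 9042043615292520
4238186690536135053751 219739743566768883150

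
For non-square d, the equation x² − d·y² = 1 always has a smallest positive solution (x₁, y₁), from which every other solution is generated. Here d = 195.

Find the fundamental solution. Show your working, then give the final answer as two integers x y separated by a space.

14 1

√195 → a₀=13, period (1,26); ℓ=2 even so k=1
a_0=13:  p_0=13·1+0=13,  q_0=13·0+1=1
a_1=1:  p_1=1·13+1=14,  q_1=1·1+0=1
(x₁, y₁) = (14, 1);  14² − 195·1² = 1 ✓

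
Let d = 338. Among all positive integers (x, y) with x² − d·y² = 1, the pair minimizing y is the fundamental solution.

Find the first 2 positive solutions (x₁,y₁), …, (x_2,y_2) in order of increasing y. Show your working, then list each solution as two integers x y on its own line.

114243 6214
26102926097 1419812004

√338 = [18; 2,1,1,2,36, …], period ℓ=5 (odd) → k=9
a_0=18:  p_0=18·1+0=18,  q_0=18·0+1=1
a_1=2:  p_1=2·18+1=37,  q_1=2·1+0=2
…
a_5=36:  p_5=36·239+92=8696,  q_5=36·13+5=473
…
a_8=1:  p_8=1·26327+17631=43958,  q_8=1·1432+959=2391
a_9=2:  p_9=2·43958+26327=114243,  q_9=2·2391+1432=6214
fundamental: x₁=114243, y₁=6214  (since 13051463049 − 338·38613796 = 1)
(114243+6214√338)^2 = 26102926097 + 1419812004√338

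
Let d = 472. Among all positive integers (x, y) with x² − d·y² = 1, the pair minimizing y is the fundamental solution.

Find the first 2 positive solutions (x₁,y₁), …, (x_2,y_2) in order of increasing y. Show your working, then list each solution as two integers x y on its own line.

√472 → a₀=21, period (1,2,1,1,1,…,2,1,42); ℓ=14 even so k=13
k=0  a_k=21  p_k/q_k = 21/1
k=1  a_k=1  p_k/q_k = 22/1
k=2  a_k=2  p_k/q_k = 65/3
…
k=4  a_k=1  p_k/q_k = 152/7
…
k=7  a_k=5  p_k/q_k = 5779/266
k=8  a_k=4  p_k/q_k = 24224/1115
k=9  a_k=1  p_k/q_k = 30003/1381
…
k=11  a_k=1  p_k/q_k = 84230/3877
k=12  a_k=2  p_k/q_k = 222687/10250
k=13  a_k=1  p_k/q_k = 306917/14127
→ (306917, 14127).  Check: 306917²=94198044889, 472·14127²=94198044888, difference 1.
(x_2, y_2) = (306917·306917 + 472·14127·14127, 306917·14127 + 14127·306917) = (188396089777, 8671632918)

306917 14127
188396089777 8671632918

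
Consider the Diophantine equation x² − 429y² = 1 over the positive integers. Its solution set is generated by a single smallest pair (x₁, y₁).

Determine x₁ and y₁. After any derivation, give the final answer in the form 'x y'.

1524095 73584

√429 = [20; 1,2,2,9,1,12,1,9,2,2,1,40, …], period ℓ=12 (even) → k=11
i=0: a=20 ⇒ p=20, q=1
…
i=2: a=2 ⇒ p=62, q=3
…
i=5: a=1 ⇒ p=1512, q=73
i=6: a=12 ⇒ p=19511, q=942
…
i=10: a=2 ⇒ p=1085636, q=52415
i=11: a=1 ⇒ p=1524095, q=73584
fundamental: x₁=1524095, y₁=73584  (since 2322865569025 − 429·5414605056 = 1)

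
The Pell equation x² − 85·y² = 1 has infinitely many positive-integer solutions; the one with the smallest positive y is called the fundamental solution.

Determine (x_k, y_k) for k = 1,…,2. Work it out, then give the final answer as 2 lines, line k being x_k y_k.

[9; 4,1,1,4,18] for √85; ℓ=5 ⇒ convergent index 9
a_0=9:  p_0=9·1+0=9,  q_0=9·0+1=1
…
a_3=1:  p_3=1·46+37=83,  q_3=1·5+4=9
a_4=4:  p_4=4·83+46=378,  q_4=4·9+5=41
a_5=18:  p_5=18·378+83=6887,  q_5=18·41+9=747
…
a_8=1:  p_8=1·34813+27926=62739,  q_8=1·3776+3029=6805
a_9=4:  p_9=4·62739+34813=285769,  q_9=4·6805+3776=30996
→ (285769, 30996).  Check: 285769²=81663921361, 85·30996²=81663921360, difference 1.
(x_2, y_2) = (285769·285769 + 85·30996·30996, 285769·30996 + 30996·285769) = (163327842721, 17715391848)

285769 30996
163327842721 17715391848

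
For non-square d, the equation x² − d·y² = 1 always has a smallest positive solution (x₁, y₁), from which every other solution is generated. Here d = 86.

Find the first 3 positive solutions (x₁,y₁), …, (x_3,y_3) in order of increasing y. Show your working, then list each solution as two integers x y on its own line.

[9; 3,1,1,1,8,1,1,1,3,18] for √86; ℓ=10 ⇒ convergent index 9
step 0: (9, 1)  from 9·(1,0) + (0,1)
…
step 3: (65, 7)  from 1·(37,4) + (28,3)
step 4: (102, 11)  from 1·(65,7) + (37,4)
step 5: (881, 95)  from 8·(102,11) + (65,7)
…
step 8: (2847, 307)  from 1·(1864,201) + (983,106)
step 9: (10405, 1122)  from 3·(2847,307) + (1864,201)
(x₁, y₁) = (10405, 1122);  10405² − 86·1122² = 1 ✓
(10405+1122√86)^2 = 216528049 + 23348820√86
(10405+1122√86)^3 = 4505948689285 + 485888943078√86

10405 1122
216528049 23348820
4505948689285 485888943078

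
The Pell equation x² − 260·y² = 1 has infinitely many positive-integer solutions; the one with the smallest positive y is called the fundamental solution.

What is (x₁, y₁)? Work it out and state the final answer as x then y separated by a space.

129 8

√260 = [16; 8,32, …], period ℓ=2 (even) → k=1
i=0: a=16 ⇒ p=16, q=1
i=1: a=8 ⇒ p=129, q=8
→ (129, 8).  Check: 129²=16641, 260·8²=16640, difference 1.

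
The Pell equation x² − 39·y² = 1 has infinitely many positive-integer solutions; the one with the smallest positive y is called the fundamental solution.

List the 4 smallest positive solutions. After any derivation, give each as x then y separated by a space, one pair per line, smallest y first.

25 4
1249 200
62425 9996
3120001 499600

√39 = [6; 4,12, …], period ℓ=2 (even) → k=1
k=0  a_k=6  p_k/q_k = 6/1
k=1  a_k=4  p_k/q_k = 25/4
fundamental: x₁=25, y₁=4  (since 625 − 39·16 = 1)
n=2: (25,4)∘(25,4) = (25·25+39·4·4, 25·4+4·25) = (1249,200)
n=3: (1249,200)∘(25,4) = (25·1249+39·4·200, 25·200+4·1249) = (62425,9996)
n=4: (62425,9996)∘(25,4) = (25·62425+39·4·9996, 25·9996+4·62425) = (3120001,499600)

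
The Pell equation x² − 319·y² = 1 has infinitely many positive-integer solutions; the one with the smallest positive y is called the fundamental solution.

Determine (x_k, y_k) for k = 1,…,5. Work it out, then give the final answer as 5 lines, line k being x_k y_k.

12901780 722361
332911854336799 18639485405160
8590311008090840302660 480965080021169647239
221660605515932150288251132801 12410611300231033623224965680
5719632734066677605580897309458268900 320237953322189008993822774252173561

√319 → a₀=17, period (1,6,5,1,4,…,6,1,34); ℓ=14 even so k=13
step 0: (17, 1)  from 17·(1,0) + (0,1)
step 1: (18, 1)  from 1·(17,1) + (1,0)
step 2: (125, 7)  from 6·(18,1) + (17,1)
step 3: (643, 36)  from 5·(125,7) + (18,1)
step 4: (768, 43)  from 1·(643,36) + (125,7)
step 5: (3715, 208)  from 4·(768,43) + (643,36)
step 6: (11913, 667)  from 3·(3715,208) + (768,43)
…
step 8: (58797, 3292)  from 3·(15628,875) + (11913,667)
step 9: (250816, 14043)  from 4·(58797,3292) + (15628,875)
step 10: (309613, 17335)  from 1·(250816,14043) + (58797,3292)
step 11: (1798881, 100718)  from 5·(309613,17335) + (250816,14043)
step 12: (11102899, 621643)  from 6·(1798881,100718) + (309613,17335)
step 13: (12901780, 722361)  from 1·(11102899,621643) + (1798881,100718)
fundamental: x₁=12901780, y₁=722361  (since 166455927168400 − 319·521805414321 = 1)
k=2:  x_2 = 12901780·12901780+319·722361·722361 = 332911854336799,  y_2 = 12901780·722361+722361·12901780 = 18639485405160
k=3:  x_3 = 12901780·332911854336799+319·722361·18639485405160 = 8590311008090840302660,  y_3 = 12901780·18639485405160+722361·332911854336799 = 480965080021169647239
k=4:  x_4 = 12901780·8590311008090840302660+319·722361·480965080021169647239 = 221660605515932150288251132801,  y_4 = 12901780·480965080021169647239+722361·8590311008090840302660 = 12410611300231033623224965680
k=5:  x_5 = 12901780·221660605515932150288251132801+319·722361·12410611300231033623224965680 = 5719632734066677605580897309458268900,  y_5 = 12901780·12410611300231033623224965680+722361·221660605515932150288251132801 = 320237953322189008993822774252173561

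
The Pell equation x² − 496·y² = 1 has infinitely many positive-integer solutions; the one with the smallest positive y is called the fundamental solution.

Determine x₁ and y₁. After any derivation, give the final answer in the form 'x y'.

√496 = [22; 3,1,2,4,1,…,1,3,44, …], period ℓ=16 (even) → k=15
a_0=22:  p_0=22·1+0=22,  q_0=22·0+1=1
…
a_2=1:  p_2=1·67+22=89,  q_2=1·3+1=4
a_3=2:  p_3=2·89+67=245,  q_3=2·4+3=11
a_4=4:  p_4=4·245+89=1069,  q_4=4·11+4=48
…
a_7=2:  p_7=2·2383+1314=6080,  q_7=2·107+59=273
a_8=2:  p_8=2·6080+2383=14543,  q_8=2·273+107=653
a_9=2:  p_9=2·14543+6080=35166,  q_9=2·653+273=1579
a_10=1:  p_10=1·35166+14543=49709,  q_10=1·1579+653=2232
a_11=1:  p_11=1·49709+35166=84875,  q_11=1·2232+1579=3811
…
a_14=1:  p_14=1·863293+389209=1252502,  q_14=1·38763+17476=56239
a_15=3:  p_15=3·1252502+863293=4620799,  q_15=3·56239+38763=207480
(x₁, y₁) = (4620799, 207480);  4620799² − 496·207480² = 1 ✓

4620799 207480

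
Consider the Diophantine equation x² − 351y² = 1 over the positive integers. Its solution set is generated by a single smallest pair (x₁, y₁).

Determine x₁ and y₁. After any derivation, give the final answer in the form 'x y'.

[18; 1,2,1,3,2,2,2,3,1,2,1,36] for √351; ℓ=12 ⇒ convergent index 11
i=0: a=18 ⇒ p=18, q=1
i=1: a=1 ⇒ p=19, q=1
i=2: a=2 ⇒ p=56, q=3
…
i=4: a=3 ⇒ p=281, q=15
i=5: a=2 ⇒ p=637, q=34
…
i=7: a=2 ⇒ p=3747, q=200
i=8: a=3 ⇒ p=12796, q=683
i=9: a=1 ⇒ p=16543, q=883
i=10: a=2 ⇒ p=45882, q=2449
i=11: a=1 ⇒ p=62425, q=3332
(x₁, y₁) = (62425, 3332);  62425² − 351·3332² = 1 ✓

62425 3332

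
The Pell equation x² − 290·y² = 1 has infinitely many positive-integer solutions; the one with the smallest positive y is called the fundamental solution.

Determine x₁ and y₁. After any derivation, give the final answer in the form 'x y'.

√290 = [17; 34, …], period ℓ=1 (odd) → k=1
a_0=17:  p_0=17·1+0=17,  q_0=17·0+1=1
a_1=34:  p_1=34·17+1=579,  q_1=34·1+0=34
(x₁, y₁) = (579, 34);  579² − 290·34² = 1 ✓

579 34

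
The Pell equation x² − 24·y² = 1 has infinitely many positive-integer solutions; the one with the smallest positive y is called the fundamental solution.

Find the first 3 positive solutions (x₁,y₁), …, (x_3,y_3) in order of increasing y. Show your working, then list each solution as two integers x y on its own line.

d=24: √d = [4; 1,8] (ℓ=2, even), read p_1/q_1
k=0  a_k=4  p_k/q_k = 4/1
k=1  a_k=1  p_k/q_k = 5/1
(x₁, y₁) = (5, 1);  5² − 24·1² = 1 ✓
(x_2, y_2) = (5·5 + 24·1·1, 5·1 + 1·5) = (49, 10)
(x_3, y_3) = (5·49 + 24·1·10, 5·10 + 1·49) = (485, 99)

5 1
49 10
485 99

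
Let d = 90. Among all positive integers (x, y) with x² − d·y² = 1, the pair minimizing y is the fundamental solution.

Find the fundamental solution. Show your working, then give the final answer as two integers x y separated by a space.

√90 → a₀=9, period (2,18); ℓ=2 even so k=1
k=0  a_k=9  p_k/q_k = 9/1
k=1  a_k=2  p_k/q_k = 19/2
→ (19, 2).  Check: 19²=361, 90·2²=360, difference 1.

19 2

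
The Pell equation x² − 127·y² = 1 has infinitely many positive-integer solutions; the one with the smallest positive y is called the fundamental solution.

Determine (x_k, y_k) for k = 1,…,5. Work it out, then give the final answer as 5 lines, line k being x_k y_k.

d=127: √d = [11; 3,1,2,2,7,11,7,2,2,1,3,22] (ℓ=12, even), read p_11/q_11
k=0  a_k=11  p_k/q_k = 11/1
…
k=2  a_k=1  p_k/q_k = 45/4
k=3  a_k=2  p_k/q_k = 124/11
k=4  a_k=2  p_k/q_k = 293/26
k=5  a_k=7  p_k/q_k = 2175/193
k=6  a_k=11  p_k/q_k = 24218/2149
…
k=10  a_k=1  p_k/q_k = 1274561/113099
k=11  a_k=3  p_k/q_k = 4730624/419775
→ (4730624, 419775).  Check: 4730624²=22378803429376, 127·419775²=22378803429375, difference 1.
(x_2, y_2) = (4730624·4730624 + 127·419775·419775, 4730624·419775 + 419775·4730624) = (44757606858751, 3971595379200)
(x_3, y_3) = (4730624·44757606858751 + 127·419775·3971595379200, 4730624·3971595379200 + 419775·44757606858751) = (423462818377139450624, 37576248838264821825)
(x_4, y_4) = (4730624·423462818377139450624 + 127·419775·37576248838264821825, 4730624·37576248838264821825 + 419775·423462818377139450624) = (4006486743445029115330560001, 355518209168531397366758400)
(x_5, y_5) = (4730624·4006486743445029115330560001 + 127·419775·355518209168531397366758400, 4730624·355518209168531397366758400 + 419775·4006486743445029115330560001) = (37906364688445371364544653008890624, 3363645945459311770024609913661375)

4730624 419775
44757606858751 3971595379200
423462818377139450624 37576248838264821825
4006486743445029115330560001 355518209168531397366758400
37906364688445371364544653008890624 3363645945459311770024609913661375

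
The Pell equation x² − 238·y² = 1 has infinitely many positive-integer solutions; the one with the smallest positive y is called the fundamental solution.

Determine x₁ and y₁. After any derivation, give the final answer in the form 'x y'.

[15; 2,2,1,14,1,2,2,30] for √238; ℓ=8 ⇒ convergent index 7
i=0: a=15 ⇒ p=15, q=1
…
i=2: a=2 ⇒ p=77, q=5
i=3: a=1 ⇒ p=108, q=7
i=4: a=14 ⇒ p=1589, q=103
i=5: a=1 ⇒ p=1697, q=110
i=6: a=2 ⇒ p=4983, q=323
i=7: a=2 ⇒ p=11663, q=756
→ (11663, 756).  Check: 11663²=136025569, 238·756²=136025568, difference 1.

11663 756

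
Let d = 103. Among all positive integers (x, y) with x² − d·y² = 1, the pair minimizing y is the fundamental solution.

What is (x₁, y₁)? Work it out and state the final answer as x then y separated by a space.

[10; 6,1,2,1,1,9,1,1,2,1,6,20] for √103; ℓ=12 ⇒ convergent index 11
a_0=10:  p_0=10·1+0=10,  q_0=10·0+1=1
a_1=6:  p_1=6·10+1=61,  q_1=6·1+0=6
a_2=1:  p_2=1·61+10=71,  q_2=1·6+1=7
a_3=2:  p_3=2·71+61=203,  q_3=2·7+6=20
…
a_6=9:  p_6=9·477+274=4567,  q_6=9·47+27=450
…
a_10=1:  p_10=1·24266+9611=33877,  q_10=1·2391+947=3338
a_11=6:  p_11=6·33877+24266=227528,  q_11=6·3338+2391=22419
(x₁, y₁) = (227528, 22419);  227528² − 103·22419² = 1 ✓

227528 22419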